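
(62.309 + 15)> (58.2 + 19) True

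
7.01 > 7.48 False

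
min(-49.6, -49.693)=-49.693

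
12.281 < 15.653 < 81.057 True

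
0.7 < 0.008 False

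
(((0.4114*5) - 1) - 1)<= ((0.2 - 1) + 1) True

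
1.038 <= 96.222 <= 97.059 True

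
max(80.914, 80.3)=80.914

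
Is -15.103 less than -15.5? No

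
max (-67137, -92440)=-67137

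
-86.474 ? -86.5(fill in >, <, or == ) >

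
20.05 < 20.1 True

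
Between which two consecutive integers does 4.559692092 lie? 4 and 5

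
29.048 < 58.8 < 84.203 True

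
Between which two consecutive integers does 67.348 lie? 67 and 68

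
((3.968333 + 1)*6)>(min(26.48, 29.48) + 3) True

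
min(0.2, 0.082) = 0.082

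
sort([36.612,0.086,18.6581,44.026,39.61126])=[0.086,18.6581,36.612,39.61126,44.026]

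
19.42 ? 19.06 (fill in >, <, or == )>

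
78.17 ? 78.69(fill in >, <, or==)<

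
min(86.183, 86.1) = 86.1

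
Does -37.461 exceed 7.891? No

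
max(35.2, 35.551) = 35.551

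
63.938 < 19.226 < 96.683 False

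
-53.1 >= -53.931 True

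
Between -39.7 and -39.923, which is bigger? -39.7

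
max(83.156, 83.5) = 83.5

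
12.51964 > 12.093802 True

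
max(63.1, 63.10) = 63.10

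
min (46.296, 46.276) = 46.276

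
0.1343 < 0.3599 True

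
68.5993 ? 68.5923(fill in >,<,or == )>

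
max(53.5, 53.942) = 53.942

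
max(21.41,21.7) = 21.7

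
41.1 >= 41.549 False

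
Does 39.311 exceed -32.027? Yes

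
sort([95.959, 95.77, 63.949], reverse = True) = [95.959, 95.77, 63.949]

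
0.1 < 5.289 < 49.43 True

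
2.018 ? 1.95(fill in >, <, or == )>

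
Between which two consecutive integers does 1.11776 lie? 1 and 2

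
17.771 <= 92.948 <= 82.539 False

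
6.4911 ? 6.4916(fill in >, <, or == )<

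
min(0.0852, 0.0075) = 0.0075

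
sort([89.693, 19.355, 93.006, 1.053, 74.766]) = [1.053, 19.355, 74.766, 89.693, 93.006]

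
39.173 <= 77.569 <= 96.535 True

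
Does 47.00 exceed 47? No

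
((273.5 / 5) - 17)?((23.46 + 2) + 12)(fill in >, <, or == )>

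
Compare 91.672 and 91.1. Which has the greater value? 91.672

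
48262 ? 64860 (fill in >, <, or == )<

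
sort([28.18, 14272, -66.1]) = [-66.1, 28.18, 14272]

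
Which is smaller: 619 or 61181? 619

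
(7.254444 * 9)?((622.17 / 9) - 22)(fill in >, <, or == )>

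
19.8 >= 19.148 True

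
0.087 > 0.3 False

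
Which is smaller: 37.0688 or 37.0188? 37.0188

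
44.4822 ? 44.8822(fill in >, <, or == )<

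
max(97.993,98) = 98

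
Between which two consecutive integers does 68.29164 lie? 68 and 69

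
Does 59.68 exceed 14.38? Yes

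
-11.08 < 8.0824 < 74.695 True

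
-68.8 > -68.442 False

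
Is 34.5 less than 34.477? No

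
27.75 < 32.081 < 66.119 True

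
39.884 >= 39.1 True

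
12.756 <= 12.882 True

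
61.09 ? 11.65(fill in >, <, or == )>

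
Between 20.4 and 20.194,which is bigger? 20.4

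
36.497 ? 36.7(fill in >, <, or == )<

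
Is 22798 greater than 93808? No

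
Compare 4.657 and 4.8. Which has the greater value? 4.8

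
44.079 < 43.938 False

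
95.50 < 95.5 False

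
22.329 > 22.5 False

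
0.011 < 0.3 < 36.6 True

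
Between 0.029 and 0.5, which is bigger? 0.5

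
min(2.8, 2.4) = 2.4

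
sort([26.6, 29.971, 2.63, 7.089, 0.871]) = [0.871, 2.63, 7.089, 26.6, 29.971]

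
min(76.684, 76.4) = 76.4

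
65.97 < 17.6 False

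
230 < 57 False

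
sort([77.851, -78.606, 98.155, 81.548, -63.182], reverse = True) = [98.155, 81.548, 77.851, -63.182, -78.606]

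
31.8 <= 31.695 False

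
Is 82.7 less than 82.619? No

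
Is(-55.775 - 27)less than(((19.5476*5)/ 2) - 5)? Yes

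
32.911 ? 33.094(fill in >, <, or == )<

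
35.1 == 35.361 False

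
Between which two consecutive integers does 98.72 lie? 98 and 99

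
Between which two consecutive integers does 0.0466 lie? 0 and 1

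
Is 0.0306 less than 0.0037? No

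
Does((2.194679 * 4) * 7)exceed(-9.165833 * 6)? Yes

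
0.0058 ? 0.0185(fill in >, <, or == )<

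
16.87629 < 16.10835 False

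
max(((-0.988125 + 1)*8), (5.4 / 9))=0.6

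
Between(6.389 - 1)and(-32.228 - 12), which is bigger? (6.389 - 1)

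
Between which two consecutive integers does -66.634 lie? -67 and -66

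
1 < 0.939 False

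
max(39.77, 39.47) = 39.77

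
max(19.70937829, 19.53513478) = 19.70937829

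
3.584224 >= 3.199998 True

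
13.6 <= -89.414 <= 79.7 False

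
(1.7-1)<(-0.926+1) False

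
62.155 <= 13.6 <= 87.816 False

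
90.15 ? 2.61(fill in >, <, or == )>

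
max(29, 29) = 29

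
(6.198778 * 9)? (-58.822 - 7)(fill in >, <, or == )>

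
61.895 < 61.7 False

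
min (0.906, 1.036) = 0.906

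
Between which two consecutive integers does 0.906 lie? 0 and 1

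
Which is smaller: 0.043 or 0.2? 0.043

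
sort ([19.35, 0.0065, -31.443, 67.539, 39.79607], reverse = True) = [67.539, 39.79607, 19.35, 0.0065, -31.443]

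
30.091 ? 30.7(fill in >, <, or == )<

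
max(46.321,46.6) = 46.6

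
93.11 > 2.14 True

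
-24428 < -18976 True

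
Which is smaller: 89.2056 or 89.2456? 89.2056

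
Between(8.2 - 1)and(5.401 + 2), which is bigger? (5.401 + 2)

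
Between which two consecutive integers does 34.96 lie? 34 and 35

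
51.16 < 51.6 True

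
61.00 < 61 False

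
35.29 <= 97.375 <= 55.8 False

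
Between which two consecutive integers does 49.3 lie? 49 and 50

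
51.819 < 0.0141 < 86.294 False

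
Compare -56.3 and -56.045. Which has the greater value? -56.045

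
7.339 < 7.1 False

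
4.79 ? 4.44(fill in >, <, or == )>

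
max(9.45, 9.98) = 9.98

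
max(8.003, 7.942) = 8.003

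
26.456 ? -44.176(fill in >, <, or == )>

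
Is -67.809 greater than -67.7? No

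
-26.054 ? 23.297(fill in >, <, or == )<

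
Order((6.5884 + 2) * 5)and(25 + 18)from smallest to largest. ((6.5884 + 2) * 5), (25 + 18)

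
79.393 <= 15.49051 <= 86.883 False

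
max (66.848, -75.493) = 66.848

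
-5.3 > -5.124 False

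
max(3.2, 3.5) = 3.5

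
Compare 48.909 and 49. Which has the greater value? 49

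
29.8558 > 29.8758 False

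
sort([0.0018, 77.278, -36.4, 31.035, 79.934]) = [-36.4, 0.0018, 31.035, 77.278, 79.934]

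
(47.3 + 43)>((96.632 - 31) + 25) False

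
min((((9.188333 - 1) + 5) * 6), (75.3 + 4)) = 79.129998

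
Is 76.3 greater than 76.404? No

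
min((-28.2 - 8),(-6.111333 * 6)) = -36.667998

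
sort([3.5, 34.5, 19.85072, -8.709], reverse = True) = [34.5, 19.85072, 3.5, -8.709]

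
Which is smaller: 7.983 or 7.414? 7.414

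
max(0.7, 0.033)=0.7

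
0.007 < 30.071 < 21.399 False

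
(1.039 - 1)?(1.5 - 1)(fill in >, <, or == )<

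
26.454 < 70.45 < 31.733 False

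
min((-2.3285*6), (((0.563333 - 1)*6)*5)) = -13.971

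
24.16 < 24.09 False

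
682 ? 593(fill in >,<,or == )>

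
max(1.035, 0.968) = 1.035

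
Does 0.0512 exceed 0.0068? Yes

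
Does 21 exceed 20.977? Yes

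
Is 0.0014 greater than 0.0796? No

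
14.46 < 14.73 True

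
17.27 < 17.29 True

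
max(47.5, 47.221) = 47.5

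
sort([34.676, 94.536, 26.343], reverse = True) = [94.536, 34.676, 26.343]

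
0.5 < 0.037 False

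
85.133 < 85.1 False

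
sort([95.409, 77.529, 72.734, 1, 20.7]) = [1, 20.7, 72.734, 77.529, 95.409]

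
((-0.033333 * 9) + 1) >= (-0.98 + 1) True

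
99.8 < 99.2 False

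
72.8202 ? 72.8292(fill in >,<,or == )<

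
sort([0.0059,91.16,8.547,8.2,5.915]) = [0.0059,5.915,8.2,8.547,91.16]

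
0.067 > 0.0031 True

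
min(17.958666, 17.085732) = 17.085732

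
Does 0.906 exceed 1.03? No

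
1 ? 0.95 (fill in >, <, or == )>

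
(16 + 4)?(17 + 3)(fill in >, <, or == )==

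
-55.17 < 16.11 True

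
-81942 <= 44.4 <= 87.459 True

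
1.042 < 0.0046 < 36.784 False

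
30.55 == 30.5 False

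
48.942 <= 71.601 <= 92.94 True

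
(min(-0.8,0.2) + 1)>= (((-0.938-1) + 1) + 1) True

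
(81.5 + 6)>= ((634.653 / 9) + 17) False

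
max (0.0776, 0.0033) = 0.0776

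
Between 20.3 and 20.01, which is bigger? 20.3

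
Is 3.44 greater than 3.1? Yes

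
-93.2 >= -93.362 True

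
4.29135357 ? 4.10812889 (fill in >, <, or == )>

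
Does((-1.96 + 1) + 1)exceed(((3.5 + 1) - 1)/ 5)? No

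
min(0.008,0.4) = 0.008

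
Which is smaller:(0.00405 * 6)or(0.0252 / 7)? (0.0252 / 7)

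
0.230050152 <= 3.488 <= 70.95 True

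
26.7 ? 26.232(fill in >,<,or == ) >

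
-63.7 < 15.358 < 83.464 True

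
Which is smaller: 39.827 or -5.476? -5.476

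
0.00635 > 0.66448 False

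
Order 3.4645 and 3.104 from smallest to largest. 3.104, 3.4645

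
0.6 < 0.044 False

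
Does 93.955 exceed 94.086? No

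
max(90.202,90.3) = 90.3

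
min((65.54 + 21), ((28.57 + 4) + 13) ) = 45.57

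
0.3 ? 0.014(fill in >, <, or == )>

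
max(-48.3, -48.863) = -48.3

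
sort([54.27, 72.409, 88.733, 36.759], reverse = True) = [88.733, 72.409, 54.27, 36.759]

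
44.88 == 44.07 False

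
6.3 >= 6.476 False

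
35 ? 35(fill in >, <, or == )==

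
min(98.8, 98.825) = 98.8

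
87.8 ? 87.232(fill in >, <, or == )>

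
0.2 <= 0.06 False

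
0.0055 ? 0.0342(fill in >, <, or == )<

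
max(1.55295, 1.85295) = 1.85295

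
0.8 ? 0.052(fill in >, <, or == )>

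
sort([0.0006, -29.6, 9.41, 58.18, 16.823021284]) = [-29.6, 0.0006, 9.41, 16.823021284, 58.18]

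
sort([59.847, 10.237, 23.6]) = [10.237, 23.6, 59.847]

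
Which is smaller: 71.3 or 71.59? 71.3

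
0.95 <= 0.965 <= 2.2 True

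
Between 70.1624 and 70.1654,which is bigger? 70.1654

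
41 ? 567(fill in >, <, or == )<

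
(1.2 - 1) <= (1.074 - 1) False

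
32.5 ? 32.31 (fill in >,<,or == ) >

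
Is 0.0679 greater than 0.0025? Yes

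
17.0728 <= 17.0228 False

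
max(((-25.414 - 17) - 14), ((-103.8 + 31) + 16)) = -56.414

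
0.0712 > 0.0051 True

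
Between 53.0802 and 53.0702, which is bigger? 53.0802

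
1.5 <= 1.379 False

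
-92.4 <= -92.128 True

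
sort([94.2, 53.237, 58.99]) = [53.237, 58.99, 94.2]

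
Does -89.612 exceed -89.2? No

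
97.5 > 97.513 False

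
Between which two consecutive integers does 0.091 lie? 0 and 1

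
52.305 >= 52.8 False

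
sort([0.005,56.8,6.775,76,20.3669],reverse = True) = [76,56.8,20.3669,6.775,0.005]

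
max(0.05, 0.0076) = 0.05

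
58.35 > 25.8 True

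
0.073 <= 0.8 True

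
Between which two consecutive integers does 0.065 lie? 0 and 1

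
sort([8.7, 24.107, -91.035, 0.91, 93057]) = [-91.035, 0.91, 8.7, 24.107, 93057]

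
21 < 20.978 False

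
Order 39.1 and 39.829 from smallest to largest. 39.1, 39.829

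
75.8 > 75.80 False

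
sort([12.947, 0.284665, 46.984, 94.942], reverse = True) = [94.942, 46.984, 12.947, 0.284665]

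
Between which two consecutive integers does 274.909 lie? 274 and 275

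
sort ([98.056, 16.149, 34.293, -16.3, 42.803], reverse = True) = [98.056, 42.803, 34.293, 16.149, -16.3]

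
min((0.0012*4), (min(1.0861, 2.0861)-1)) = 0.0048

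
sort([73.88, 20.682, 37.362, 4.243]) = [4.243, 20.682, 37.362, 73.88]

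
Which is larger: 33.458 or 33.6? 33.6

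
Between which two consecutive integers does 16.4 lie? 16 and 17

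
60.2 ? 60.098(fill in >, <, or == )>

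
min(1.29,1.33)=1.29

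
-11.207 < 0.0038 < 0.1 True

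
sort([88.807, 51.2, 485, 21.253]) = [21.253, 51.2, 88.807, 485]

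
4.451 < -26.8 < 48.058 False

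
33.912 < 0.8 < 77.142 False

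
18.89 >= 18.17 True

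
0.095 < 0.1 True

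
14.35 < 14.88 True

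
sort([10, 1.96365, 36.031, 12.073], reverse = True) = [36.031, 12.073, 10, 1.96365]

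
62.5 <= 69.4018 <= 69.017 False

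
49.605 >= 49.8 False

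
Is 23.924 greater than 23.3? Yes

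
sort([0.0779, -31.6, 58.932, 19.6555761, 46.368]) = [-31.6, 0.0779, 19.6555761, 46.368, 58.932]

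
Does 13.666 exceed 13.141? Yes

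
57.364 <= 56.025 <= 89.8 False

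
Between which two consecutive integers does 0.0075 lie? 0 and 1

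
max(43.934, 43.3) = 43.934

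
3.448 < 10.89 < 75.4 True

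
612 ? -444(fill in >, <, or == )>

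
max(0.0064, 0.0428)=0.0428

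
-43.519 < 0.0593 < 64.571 True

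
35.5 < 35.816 True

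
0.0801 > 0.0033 True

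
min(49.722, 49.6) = 49.6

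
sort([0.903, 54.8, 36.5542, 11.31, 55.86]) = [0.903, 11.31, 36.5542, 54.8, 55.86]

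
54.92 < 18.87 False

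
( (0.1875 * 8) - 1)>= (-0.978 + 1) True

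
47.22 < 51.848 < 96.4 True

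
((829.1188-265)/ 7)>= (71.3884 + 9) True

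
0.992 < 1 True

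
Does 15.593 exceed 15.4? Yes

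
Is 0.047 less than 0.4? Yes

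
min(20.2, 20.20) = 20.2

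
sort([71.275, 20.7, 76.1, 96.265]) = [20.7, 71.275, 76.1, 96.265]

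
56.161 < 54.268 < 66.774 False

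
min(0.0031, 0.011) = 0.0031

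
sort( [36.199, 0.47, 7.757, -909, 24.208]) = [-909, 0.47, 7.757, 24.208, 36.199]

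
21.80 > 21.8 False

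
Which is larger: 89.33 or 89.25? 89.33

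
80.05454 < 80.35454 True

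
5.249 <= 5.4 True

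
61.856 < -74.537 False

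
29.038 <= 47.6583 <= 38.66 False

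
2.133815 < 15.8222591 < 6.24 False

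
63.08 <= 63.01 False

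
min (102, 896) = 102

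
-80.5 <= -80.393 True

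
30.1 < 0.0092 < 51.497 False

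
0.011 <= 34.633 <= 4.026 False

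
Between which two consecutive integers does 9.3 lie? 9 and 10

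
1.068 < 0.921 False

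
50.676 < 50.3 False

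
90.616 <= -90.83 False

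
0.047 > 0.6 False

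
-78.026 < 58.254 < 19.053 False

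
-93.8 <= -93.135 True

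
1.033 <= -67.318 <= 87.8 False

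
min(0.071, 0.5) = 0.071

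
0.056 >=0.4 False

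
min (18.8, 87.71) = 18.8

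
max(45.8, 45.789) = 45.8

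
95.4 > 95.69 False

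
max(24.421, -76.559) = 24.421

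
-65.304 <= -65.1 True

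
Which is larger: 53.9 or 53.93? 53.93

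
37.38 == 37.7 False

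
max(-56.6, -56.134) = -56.134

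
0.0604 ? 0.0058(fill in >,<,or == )>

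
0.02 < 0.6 True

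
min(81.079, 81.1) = 81.079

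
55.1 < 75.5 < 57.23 False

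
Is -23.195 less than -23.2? No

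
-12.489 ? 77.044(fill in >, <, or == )<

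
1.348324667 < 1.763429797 True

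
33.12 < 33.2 True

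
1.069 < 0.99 False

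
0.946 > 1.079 False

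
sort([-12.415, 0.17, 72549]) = [-12.415, 0.17, 72549]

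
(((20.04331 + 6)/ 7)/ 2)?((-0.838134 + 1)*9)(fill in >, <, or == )>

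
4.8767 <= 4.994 True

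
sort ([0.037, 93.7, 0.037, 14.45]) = [0.037, 0.037, 14.45, 93.7]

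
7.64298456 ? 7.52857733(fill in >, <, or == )>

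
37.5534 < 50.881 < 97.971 True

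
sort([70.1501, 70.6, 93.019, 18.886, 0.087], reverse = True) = [93.019, 70.6, 70.1501, 18.886, 0.087]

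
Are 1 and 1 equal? Yes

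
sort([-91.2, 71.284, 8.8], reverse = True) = [71.284, 8.8, -91.2]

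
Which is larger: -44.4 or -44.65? -44.4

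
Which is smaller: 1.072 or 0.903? 0.903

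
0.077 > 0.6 False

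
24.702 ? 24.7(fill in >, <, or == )>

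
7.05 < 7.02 False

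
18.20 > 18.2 False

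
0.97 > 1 False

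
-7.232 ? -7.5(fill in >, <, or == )>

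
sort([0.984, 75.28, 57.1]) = [0.984, 57.1, 75.28]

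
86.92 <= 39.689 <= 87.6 False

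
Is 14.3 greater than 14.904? No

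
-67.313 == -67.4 False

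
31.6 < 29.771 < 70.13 False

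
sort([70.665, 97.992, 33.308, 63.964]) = [33.308, 63.964, 70.665, 97.992]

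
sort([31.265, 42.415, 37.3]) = [31.265, 37.3, 42.415]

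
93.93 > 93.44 True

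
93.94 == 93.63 False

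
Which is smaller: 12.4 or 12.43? 12.4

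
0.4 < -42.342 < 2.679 False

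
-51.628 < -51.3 True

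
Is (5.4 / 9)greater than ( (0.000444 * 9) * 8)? Yes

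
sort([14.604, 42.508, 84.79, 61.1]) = [14.604, 42.508, 61.1, 84.79]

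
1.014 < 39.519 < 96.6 True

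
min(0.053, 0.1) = 0.053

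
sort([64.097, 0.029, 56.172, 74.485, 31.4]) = [0.029, 31.4, 56.172, 64.097, 74.485]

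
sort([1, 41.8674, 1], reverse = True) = [41.8674, 1, 1]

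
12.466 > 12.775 False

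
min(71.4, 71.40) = 71.4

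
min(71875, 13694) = 13694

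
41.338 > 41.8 False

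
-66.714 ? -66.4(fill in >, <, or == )<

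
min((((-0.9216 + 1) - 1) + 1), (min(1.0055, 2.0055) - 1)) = 0.0055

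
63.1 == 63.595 False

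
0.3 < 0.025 False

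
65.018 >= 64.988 True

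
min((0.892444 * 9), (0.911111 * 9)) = 8.031996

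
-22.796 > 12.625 False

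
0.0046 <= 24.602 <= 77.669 True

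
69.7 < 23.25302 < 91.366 False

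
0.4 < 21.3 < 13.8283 False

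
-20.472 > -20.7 True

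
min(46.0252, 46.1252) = 46.0252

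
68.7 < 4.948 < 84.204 False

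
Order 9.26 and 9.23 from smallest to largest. 9.23, 9.26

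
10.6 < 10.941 True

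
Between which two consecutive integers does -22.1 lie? -23 and -22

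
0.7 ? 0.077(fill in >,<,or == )>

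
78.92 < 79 True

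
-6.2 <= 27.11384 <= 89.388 True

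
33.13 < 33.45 True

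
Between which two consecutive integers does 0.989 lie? 0 and 1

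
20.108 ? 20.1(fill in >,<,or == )>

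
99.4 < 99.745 True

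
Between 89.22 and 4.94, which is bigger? 89.22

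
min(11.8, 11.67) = 11.67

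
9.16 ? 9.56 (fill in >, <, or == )<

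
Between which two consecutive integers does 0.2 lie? 0 and 1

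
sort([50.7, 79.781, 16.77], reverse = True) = [79.781, 50.7, 16.77]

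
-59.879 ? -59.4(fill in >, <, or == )<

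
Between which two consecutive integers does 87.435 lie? 87 and 88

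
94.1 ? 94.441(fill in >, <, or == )<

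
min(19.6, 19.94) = 19.6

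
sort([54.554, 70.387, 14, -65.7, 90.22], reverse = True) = [90.22, 70.387, 54.554, 14, -65.7]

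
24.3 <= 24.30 True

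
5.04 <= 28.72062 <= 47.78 True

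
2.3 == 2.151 False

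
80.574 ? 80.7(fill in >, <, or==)<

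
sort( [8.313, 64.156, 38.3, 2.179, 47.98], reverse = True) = [64.156, 47.98, 38.3, 8.313, 2.179]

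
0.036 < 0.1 True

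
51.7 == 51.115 False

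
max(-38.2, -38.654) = -38.2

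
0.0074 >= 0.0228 False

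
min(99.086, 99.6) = 99.086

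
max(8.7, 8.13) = 8.7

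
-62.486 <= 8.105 True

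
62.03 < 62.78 True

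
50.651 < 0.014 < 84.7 False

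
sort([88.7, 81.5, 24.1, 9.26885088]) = [9.26885088, 24.1, 81.5, 88.7]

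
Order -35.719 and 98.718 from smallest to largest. -35.719, 98.718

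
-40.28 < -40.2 True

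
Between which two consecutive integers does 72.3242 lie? 72 and 73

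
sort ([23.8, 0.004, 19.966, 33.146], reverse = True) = [33.146, 23.8, 19.966, 0.004]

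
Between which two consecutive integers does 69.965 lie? 69 and 70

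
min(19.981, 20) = 19.981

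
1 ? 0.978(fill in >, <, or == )>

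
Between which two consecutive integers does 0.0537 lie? 0 and 1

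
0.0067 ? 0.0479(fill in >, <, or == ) <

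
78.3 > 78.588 False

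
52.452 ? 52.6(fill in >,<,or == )<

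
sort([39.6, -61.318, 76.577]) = [-61.318, 39.6, 76.577]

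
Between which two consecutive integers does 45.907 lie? 45 and 46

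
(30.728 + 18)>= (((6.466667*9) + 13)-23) True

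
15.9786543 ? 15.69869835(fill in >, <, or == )>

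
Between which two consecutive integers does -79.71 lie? -80 and -79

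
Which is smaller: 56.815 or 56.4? 56.4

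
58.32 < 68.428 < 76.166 True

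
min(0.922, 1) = 0.922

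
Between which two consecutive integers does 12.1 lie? 12 and 13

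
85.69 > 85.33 True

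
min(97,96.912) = 96.912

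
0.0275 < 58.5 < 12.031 False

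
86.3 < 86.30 False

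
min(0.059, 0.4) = 0.059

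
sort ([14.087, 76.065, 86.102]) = [14.087, 76.065, 86.102]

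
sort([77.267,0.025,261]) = [0.025,77.267,261]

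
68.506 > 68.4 True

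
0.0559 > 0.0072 True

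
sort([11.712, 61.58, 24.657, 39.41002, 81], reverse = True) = [81, 61.58, 39.41002, 24.657, 11.712]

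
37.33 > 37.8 False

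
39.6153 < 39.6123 False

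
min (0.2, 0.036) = 0.036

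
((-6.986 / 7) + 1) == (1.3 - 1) False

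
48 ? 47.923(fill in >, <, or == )>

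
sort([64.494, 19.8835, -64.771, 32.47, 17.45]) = [-64.771, 17.45, 19.8835, 32.47, 64.494]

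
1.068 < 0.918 False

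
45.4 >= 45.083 True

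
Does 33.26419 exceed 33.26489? No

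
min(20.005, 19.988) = 19.988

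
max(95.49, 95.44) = 95.49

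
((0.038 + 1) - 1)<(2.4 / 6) True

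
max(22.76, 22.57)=22.76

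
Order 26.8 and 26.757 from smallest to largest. 26.757, 26.8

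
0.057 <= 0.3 True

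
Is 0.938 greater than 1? No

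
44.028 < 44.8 True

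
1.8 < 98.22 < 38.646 False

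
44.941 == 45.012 False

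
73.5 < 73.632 True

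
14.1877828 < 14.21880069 True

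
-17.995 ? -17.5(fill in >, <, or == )<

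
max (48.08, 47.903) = 48.08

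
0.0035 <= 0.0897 True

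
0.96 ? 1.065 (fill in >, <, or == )<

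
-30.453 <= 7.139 True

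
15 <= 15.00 True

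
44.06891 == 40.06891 False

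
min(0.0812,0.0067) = 0.0067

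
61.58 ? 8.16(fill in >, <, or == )>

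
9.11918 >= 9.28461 False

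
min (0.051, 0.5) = 0.051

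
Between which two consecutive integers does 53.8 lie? 53 and 54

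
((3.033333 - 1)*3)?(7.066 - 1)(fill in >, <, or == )>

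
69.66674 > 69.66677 False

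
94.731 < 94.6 False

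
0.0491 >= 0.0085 True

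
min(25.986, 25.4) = 25.4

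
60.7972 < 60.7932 False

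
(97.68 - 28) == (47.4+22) False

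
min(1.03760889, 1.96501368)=1.03760889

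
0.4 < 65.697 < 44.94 False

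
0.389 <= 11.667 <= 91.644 True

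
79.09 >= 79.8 False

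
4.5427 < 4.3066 False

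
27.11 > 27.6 False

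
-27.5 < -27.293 True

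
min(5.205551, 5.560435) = 5.205551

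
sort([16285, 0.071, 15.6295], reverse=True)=[16285, 15.6295, 0.071]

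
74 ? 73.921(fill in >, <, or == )>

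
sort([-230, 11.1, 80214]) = [-230, 11.1, 80214]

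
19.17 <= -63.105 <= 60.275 False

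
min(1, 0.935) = 0.935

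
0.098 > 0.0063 True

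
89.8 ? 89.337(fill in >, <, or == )>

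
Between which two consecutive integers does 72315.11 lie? 72315 and 72316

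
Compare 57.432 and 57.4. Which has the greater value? 57.432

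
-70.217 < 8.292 True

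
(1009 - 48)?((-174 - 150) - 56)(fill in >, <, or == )>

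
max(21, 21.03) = 21.03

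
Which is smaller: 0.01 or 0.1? 0.01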